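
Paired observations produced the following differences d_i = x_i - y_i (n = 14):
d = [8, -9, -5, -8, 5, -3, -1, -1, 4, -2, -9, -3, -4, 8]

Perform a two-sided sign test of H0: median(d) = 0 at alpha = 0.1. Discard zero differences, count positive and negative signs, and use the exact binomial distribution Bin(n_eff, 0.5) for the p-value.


Step 1: Discard zero differences. Original n = 14; n_eff = number of nonzero differences = 14.
Nonzero differences (with sign): +8, -9, -5, -8, +5, -3, -1, -1, +4, -2, -9, -3, -4, +8
Step 2: Count signs: positive = 4, negative = 10.
Step 3: Under H0: P(positive) = 0.5, so the number of positives S ~ Bin(14, 0.5).
Step 4: Two-sided exact p-value = sum of Bin(14,0.5) probabilities at or below the observed probability = 0.179565.
Step 5: alpha = 0.1. fail to reject H0.

n_eff = 14, pos = 4, neg = 10, p = 0.179565, fail to reject H0.


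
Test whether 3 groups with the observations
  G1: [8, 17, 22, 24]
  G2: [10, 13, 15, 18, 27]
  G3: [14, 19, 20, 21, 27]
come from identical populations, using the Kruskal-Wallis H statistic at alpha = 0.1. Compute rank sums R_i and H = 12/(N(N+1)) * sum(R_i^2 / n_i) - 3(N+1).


Step 1: Combine all N = 14 observations and assign midranks.
sorted (value, group, rank): (8,G1,1), (10,G2,2), (13,G2,3), (14,G3,4), (15,G2,5), (17,G1,6), (18,G2,7), (19,G3,8), (20,G3,9), (21,G3,10), (22,G1,11), (24,G1,12), (27,G2,13.5), (27,G3,13.5)
Step 2: Sum ranks within each group.
R_1 = 30 (n_1 = 4)
R_2 = 30.5 (n_2 = 5)
R_3 = 44.5 (n_3 = 5)
Step 3: H = 12/(N(N+1)) * sum(R_i^2/n_i) - 3(N+1)
     = 12/(14*15) * (30^2/4 + 30.5^2/5 + 44.5^2/5) - 3*15
     = 0.057143 * 807.1 - 45
     = 1.120000.
Step 4: Ties present; correction factor C = 1 - 6/(14^3 - 14) = 0.997802. Corrected H = 1.120000 / 0.997802 = 1.122467.
Step 5: Under H0, H ~ chi^2(2); p-value = 0.570505.
Step 6: alpha = 0.1. fail to reject H0.

H = 1.1225, df = 2, p = 0.570505, fail to reject H0.


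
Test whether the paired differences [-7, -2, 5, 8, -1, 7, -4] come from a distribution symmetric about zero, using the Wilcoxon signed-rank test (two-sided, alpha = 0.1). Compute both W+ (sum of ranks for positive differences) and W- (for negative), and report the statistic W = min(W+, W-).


Step 1: Drop any zero differences (none here) and take |d_i|.
|d| = [7, 2, 5, 8, 1, 7, 4]
Step 2: Midrank |d_i| (ties get averaged ranks).
ranks: |7|->5.5, |2|->2, |5|->4, |8|->7, |1|->1, |7|->5.5, |4|->3
Step 3: Attach original signs; sum ranks with positive sign and with negative sign.
W+ = 4 + 7 + 5.5 = 16.5
W- = 5.5 + 2 + 1 + 3 = 11.5
(Check: W+ + W- = 28 should equal n(n+1)/2 = 28.)
Step 4: Test statistic W = min(W+, W-) = 11.5.
Step 5: Ties in |d|, so use the tie-corrected normal approximation.
        E[W] = n(n+1)/4 = 7*8/4 = 14.
        Tie groups: |d|=7 (t=2); sum(t^3 - t) = 6.
        Var[W] = n(n+1)(2n+1)/24 - sum(t^3-t)/48 = 840/24 - 6/48 = 34.875.
        z = (W - E[W]) / sqrt(Var[W]) = (11.5 - 14) / 5.9055 = -0.4233.
        Two-sided p = 2*Phi(z) = 0.672052.
Step 6: alpha = 0.1. fail to reject H0.

W+ = 16.5, W- = 11.5, W = min = 11.5, p = 0.672052, fail to reject H0.


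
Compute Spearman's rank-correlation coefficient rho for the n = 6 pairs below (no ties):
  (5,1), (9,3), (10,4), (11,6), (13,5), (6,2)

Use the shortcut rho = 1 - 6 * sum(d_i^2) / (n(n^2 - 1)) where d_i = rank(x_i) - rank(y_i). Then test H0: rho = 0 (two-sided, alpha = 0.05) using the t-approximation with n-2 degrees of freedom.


Step 1: Rank x and y separately (midranks; no ties here).
rank(x): 5->1, 9->3, 10->4, 11->5, 13->6, 6->2
rank(y): 1->1, 3->3, 4->4, 6->6, 5->5, 2->2
Step 2: d_i = R_x(i) - R_y(i); compute d_i^2.
  (1-1)^2=0, (3-3)^2=0, (4-4)^2=0, (5-6)^2=1, (6-5)^2=1, (2-2)^2=0
sum(d^2) = 2.
Step 3: rho = 1 - 6*2 / (6*(6^2 - 1)) = 1 - 12/210 = 0.942857.
Step 4: Under H0, t = rho * sqrt((n-2)/(1-rho^2)) = 5.6595 ~ t(4).
Step 5: Two-sided p-value from the t-distribution with 4 df = 0.004805.
Step 6: alpha = 0.05. reject H0.

rho = 0.9429, p = 0.004805, reject H0 at alpha = 0.05.


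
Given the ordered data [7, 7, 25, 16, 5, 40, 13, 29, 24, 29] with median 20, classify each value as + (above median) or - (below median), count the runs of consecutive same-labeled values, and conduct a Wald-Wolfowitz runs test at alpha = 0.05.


Step 1: Compute median = 20; label A = above, B = below.
Labels in order: BBABBABAAA  (n_A = 5, n_B = 5)
Step 2: Count runs R = 6.
Step 3: Under H0 (random ordering), E[R] = 2*n_A*n_B/(n_A+n_B) + 1 = 2*5*5/10 + 1 = 6.0000.
        Var[R] = 2*n_A*n_B*(2*n_A*n_B - n_A - n_B) / ((n_A+n_B)^2 * (n_A+n_B-1)) = 2000/900 = 2.2222.
        SD[R] = 1.4907.
Step 4: R = E[R], so z = 0 with no continuity correction.
Step 5: Two-sided p-value via normal approximation = 2*(1 - Phi(|z|)) = 1.000000.
Step 6: alpha = 0.05. fail to reject H0.

R = 6, z = 0.0000, p = 1.000000, fail to reject H0.


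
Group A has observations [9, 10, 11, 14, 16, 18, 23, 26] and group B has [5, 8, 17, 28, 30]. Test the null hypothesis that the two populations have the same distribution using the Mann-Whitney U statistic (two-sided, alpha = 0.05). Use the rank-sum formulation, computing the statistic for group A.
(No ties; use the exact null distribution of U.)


Step 1: Combine and sort all 13 observations; assign midranks.
sorted (value, group): (5,Y), (8,Y), (9,X), (10,X), (11,X), (14,X), (16,X), (17,Y), (18,X), (23,X), (26,X), (28,Y), (30,Y)
ranks: 5->1, 8->2, 9->3, 10->4, 11->5, 14->6, 16->7, 17->8, 18->9, 23->10, 26->11, 28->12, 30->13
Step 2: Rank sum for X: R1 = 3 + 4 + 5 + 6 + 7 + 9 + 10 + 11 = 55.
Step 3: U_X = R1 - n1(n1+1)/2 = 55 - 8*9/2 = 55 - 36 = 19.
       U_Y = n1*n2 - U_X = 40 - 19 = 21.
Step 4: No ties, so the exact null distribution of U (based on enumerating the C(13,8) = 1287 equally likely rank assignments) gives the two-sided p-value.
Step 5: p-value = 0.943279; compare to alpha = 0.05. fail to reject H0.

U_X = 19, p = 0.943279, fail to reject H0 at alpha = 0.05.


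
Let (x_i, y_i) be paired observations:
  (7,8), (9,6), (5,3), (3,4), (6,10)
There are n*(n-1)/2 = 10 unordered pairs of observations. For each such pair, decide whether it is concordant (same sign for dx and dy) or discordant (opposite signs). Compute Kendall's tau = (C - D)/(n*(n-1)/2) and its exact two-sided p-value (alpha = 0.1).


Step 1: Enumerate the 10 unordered pairs (i,j) with i<j and classify each by sign(x_j-x_i) * sign(y_j-y_i).
  (1,2):dx=+2,dy=-2->D; (1,3):dx=-2,dy=-5->C; (1,4):dx=-4,dy=-4->C; (1,5):dx=-1,dy=+2->D
  (2,3):dx=-4,dy=-3->C; (2,4):dx=-6,dy=-2->C; (2,5):dx=-3,dy=+4->D; (3,4):dx=-2,dy=+1->D
  (3,5):dx=+1,dy=+7->C; (4,5):dx=+3,dy=+6->C
Step 2: C = 6, D = 4, total pairs = 10.
Step 3: tau = (C - D)/(n(n-1)/2) = (6 - 4)/10 = 0.200000.
Step 4: Exact two-sided p-value (enumerate n! = 120 permutations of y under H0): p = 0.816667.
Step 5: alpha = 0.1. fail to reject H0.

tau_b = 0.2000 (C=6, D=4), p = 0.816667, fail to reject H0.


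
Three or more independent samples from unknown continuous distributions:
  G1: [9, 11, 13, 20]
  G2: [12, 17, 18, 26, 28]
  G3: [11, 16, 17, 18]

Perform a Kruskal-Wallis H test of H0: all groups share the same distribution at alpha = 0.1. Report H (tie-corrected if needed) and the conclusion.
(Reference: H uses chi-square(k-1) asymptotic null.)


Step 1: Combine all N = 13 observations and assign midranks.
sorted (value, group, rank): (9,G1,1), (11,G1,2.5), (11,G3,2.5), (12,G2,4), (13,G1,5), (16,G3,6), (17,G2,7.5), (17,G3,7.5), (18,G2,9.5), (18,G3,9.5), (20,G1,11), (26,G2,12), (28,G2,13)
Step 2: Sum ranks within each group.
R_1 = 19.5 (n_1 = 4)
R_2 = 46 (n_2 = 5)
R_3 = 25.5 (n_3 = 4)
Step 3: H = 12/(N(N+1)) * sum(R_i^2/n_i) - 3(N+1)
     = 12/(13*14) * (19.5^2/4 + 46^2/5 + 25.5^2/4) - 3*14
     = 0.065934 * 680.825 - 42
     = 2.889560.
Step 4: Ties present; correction factor C = 1 - 18/(13^3 - 13) = 0.991758. Corrected H = 2.889560 / 0.991758 = 2.913573.
Step 5: Under H0, H ~ chi^2(2); p-value = 0.232984.
Step 6: alpha = 0.1. fail to reject H0.

H = 2.9136, df = 2, p = 0.232984, fail to reject H0.


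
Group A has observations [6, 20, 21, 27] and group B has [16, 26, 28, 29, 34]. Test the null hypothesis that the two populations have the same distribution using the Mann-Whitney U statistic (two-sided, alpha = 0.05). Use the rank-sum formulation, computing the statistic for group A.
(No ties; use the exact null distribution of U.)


Step 1: Combine and sort all 9 observations; assign midranks.
sorted (value, group): (6,X), (16,Y), (20,X), (21,X), (26,Y), (27,X), (28,Y), (29,Y), (34,Y)
ranks: 6->1, 16->2, 20->3, 21->4, 26->5, 27->6, 28->7, 29->8, 34->9
Step 2: Rank sum for X: R1 = 1 + 3 + 4 + 6 = 14.
Step 3: U_X = R1 - n1(n1+1)/2 = 14 - 4*5/2 = 14 - 10 = 4.
       U_Y = n1*n2 - U_X = 20 - 4 = 16.
Step 4: No ties, so the exact null distribution of U (based on enumerating the C(9,4) = 126 equally likely rank assignments) gives the two-sided p-value.
Step 5: p-value = 0.190476; compare to alpha = 0.05. fail to reject H0.

U_X = 4, p = 0.190476, fail to reject H0 at alpha = 0.05.


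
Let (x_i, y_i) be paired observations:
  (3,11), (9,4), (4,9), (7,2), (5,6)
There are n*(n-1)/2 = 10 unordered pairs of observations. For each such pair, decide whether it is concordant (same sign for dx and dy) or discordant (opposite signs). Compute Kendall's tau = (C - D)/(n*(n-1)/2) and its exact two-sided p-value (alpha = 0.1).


Step 1: Enumerate the 10 unordered pairs (i,j) with i<j and classify each by sign(x_j-x_i) * sign(y_j-y_i).
  (1,2):dx=+6,dy=-7->D; (1,3):dx=+1,dy=-2->D; (1,4):dx=+4,dy=-9->D; (1,5):dx=+2,dy=-5->D
  (2,3):dx=-5,dy=+5->D; (2,4):dx=-2,dy=-2->C; (2,5):dx=-4,dy=+2->D; (3,4):dx=+3,dy=-7->D
  (3,5):dx=+1,dy=-3->D; (4,5):dx=-2,dy=+4->D
Step 2: C = 1, D = 9, total pairs = 10.
Step 3: tau = (C - D)/(n(n-1)/2) = (1 - 9)/10 = -0.800000.
Step 4: Exact two-sided p-value (enumerate n! = 120 permutations of y under H0): p = 0.083333.
Step 5: alpha = 0.1. reject H0.

tau_b = -0.8000 (C=1, D=9), p = 0.083333, reject H0.


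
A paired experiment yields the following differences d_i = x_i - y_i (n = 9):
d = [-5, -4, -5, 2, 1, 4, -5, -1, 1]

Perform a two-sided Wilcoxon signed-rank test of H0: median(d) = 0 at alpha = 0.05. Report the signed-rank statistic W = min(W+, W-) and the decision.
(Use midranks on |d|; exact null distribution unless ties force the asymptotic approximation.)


Step 1: Drop any zero differences (none here) and take |d_i|.
|d| = [5, 4, 5, 2, 1, 4, 5, 1, 1]
Step 2: Midrank |d_i| (ties get averaged ranks).
ranks: |5|->8, |4|->5.5, |5|->8, |2|->4, |1|->2, |4|->5.5, |5|->8, |1|->2, |1|->2
Step 3: Attach original signs; sum ranks with positive sign and with negative sign.
W+ = 4 + 2 + 5.5 + 2 = 13.5
W- = 8 + 5.5 + 8 + 8 + 2 = 31.5
(Check: W+ + W- = 45 should equal n(n+1)/2 = 45.)
Step 4: Test statistic W = min(W+, W-) = 13.5.
Step 5: Ties in |d|, so use the tie-corrected normal approximation.
        E[W] = n(n+1)/4 = 9*10/4 = 22.5.
        Tie groups: |d|=1 (t=3), |d|=4 (t=2), |d|=5 (t=3); sum(t^3 - t) = 54.
        Var[W] = n(n+1)(2n+1)/24 - sum(t^3-t)/48 = 1710/24 - 54/48 = 70.125.
        z = (W - E[W]) / sqrt(Var[W]) = (13.5 - 22.5) / 8.3741 = -1.0747.
        Two-sided p = 2*Phi(z) = 0.282488.
Step 6: alpha = 0.05. fail to reject H0.

W+ = 13.5, W- = 31.5, W = min = 13.5, p = 0.282488, fail to reject H0.


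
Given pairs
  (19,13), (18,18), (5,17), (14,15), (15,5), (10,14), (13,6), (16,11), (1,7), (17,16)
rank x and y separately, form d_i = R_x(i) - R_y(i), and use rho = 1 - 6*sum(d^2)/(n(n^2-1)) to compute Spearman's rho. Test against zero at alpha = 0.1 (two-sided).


Step 1: Rank x and y separately (midranks; no ties here).
rank(x): 19->10, 18->9, 5->2, 14->5, 15->6, 10->3, 13->4, 16->7, 1->1, 17->8
rank(y): 13->5, 18->10, 17->9, 15->7, 5->1, 14->6, 6->2, 11->4, 7->3, 16->8
Step 2: d_i = R_x(i) - R_y(i); compute d_i^2.
  (10-5)^2=25, (9-10)^2=1, (2-9)^2=49, (5-7)^2=4, (6-1)^2=25, (3-6)^2=9, (4-2)^2=4, (7-4)^2=9, (1-3)^2=4, (8-8)^2=0
sum(d^2) = 130.
Step 3: rho = 1 - 6*130 / (10*(10^2 - 1)) = 1 - 780/990 = 0.212121.
Step 4: Under H0, t = rho * sqrt((n-2)/(1-rho^2)) = 0.6139 ~ t(8).
Step 5: Two-sided p-value from the t-distribution with 8 df = 0.556306.
Step 6: alpha = 0.1. fail to reject H0.

rho = 0.2121, p = 0.556306, fail to reject H0 at alpha = 0.1.


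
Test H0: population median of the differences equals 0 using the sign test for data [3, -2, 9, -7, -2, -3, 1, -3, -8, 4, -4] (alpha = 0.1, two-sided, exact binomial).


Step 1: Discard zero differences. Original n = 11; n_eff = number of nonzero differences = 11.
Nonzero differences (with sign): +3, -2, +9, -7, -2, -3, +1, -3, -8, +4, -4
Step 2: Count signs: positive = 4, negative = 7.
Step 3: Under H0: P(positive) = 0.5, so the number of positives S ~ Bin(11, 0.5).
Step 4: Two-sided exact p-value = sum of Bin(11,0.5) probabilities at or below the observed probability = 0.548828.
Step 5: alpha = 0.1. fail to reject H0.

n_eff = 11, pos = 4, neg = 7, p = 0.548828, fail to reject H0.


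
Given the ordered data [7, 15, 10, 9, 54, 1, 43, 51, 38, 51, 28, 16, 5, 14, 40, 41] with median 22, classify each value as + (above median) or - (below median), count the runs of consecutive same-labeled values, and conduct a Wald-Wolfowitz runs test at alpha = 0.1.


Step 1: Compute median = 22; label A = above, B = below.
Labels in order: BBBBABAAAAABBBAA  (n_A = 8, n_B = 8)
Step 2: Count runs R = 6.
Step 3: Under H0 (random ordering), E[R] = 2*n_A*n_B/(n_A+n_B) + 1 = 2*8*8/16 + 1 = 9.0000.
        Var[R] = 2*n_A*n_B*(2*n_A*n_B - n_A - n_B) / ((n_A+n_B)^2 * (n_A+n_B-1)) = 14336/3840 = 3.7333.
        SD[R] = 1.9322.
Step 4: Continuity-corrected z = (R + 0.5 - E[R]) / SD[R] = (6 + 0.5 - 9.0000) / 1.9322 = -1.2939.
Step 5: Two-sided p-value via normal approximation = 2*(1 - Phi(|z|)) = 0.195709.
Step 6: alpha = 0.1. fail to reject H0.

R = 6, z = -1.2939, p = 0.195709, fail to reject H0.


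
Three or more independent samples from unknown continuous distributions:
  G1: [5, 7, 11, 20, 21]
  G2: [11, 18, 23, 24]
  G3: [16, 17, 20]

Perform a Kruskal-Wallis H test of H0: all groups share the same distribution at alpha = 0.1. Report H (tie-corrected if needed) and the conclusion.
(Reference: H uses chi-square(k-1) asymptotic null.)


Step 1: Combine all N = 12 observations and assign midranks.
sorted (value, group, rank): (5,G1,1), (7,G1,2), (11,G1,3.5), (11,G2,3.5), (16,G3,5), (17,G3,6), (18,G2,7), (20,G1,8.5), (20,G3,8.5), (21,G1,10), (23,G2,11), (24,G2,12)
Step 2: Sum ranks within each group.
R_1 = 25 (n_1 = 5)
R_2 = 33.5 (n_2 = 4)
R_3 = 19.5 (n_3 = 3)
Step 3: H = 12/(N(N+1)) * sum(R_i^2/n_i) - 3(N+1)
     = 12/(12*13) * (25^2/5 + 33.5^2/4 + 19.5^2/3) - 3*13
     = 0.076923 * 532.312 - 39
     = 1.947115.
Step 4: Ties present; correction factor C = 1 - 12/(12^3 - 12) = 0.993007. Corrected H = 1.947115 / 0.993007 = 1.960827.
Step 5: Under H0, H ~ chi^2(2); p-value = 0.375156.
Step 6: alpha = 0.1. fail to reject H0.

H = 1.9608, df = 2, p = 0.375156, fail to reject H0.


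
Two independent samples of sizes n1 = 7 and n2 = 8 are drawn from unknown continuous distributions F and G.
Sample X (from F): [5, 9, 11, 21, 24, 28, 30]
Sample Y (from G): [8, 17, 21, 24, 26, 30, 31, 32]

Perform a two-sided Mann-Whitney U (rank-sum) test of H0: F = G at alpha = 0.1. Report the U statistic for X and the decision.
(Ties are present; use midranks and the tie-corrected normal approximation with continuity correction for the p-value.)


Step 1: Combine and sort all 15 observations; assign midranks.
sorted (value, group): (5,X), (8,Y), (9,X), (11,X), (17,Y), (21,X), (21,Y), (24,X), (24,Y), (26,Y), (28,X), (30,X), (30,Y), (31,Y), (32,Y)
ranks: 5->1, 8->2, 9->3, 11->4, 17->5, 21->6.5, 21->6.5, 24->8.5, 24->8.5, 26->10, 28->11, 30->12.5, 30->12.5, 31->14, 32->15
Step 2: Rank sum for X: R1 = 1 + 3 + 4 + 6.5 + 8.5 + 11 + 12.5 = 46.5.
Step 3: U_X = R1 - n1(n1+1)/2 = 46.5 - 7*8/2 = 46.5 - 28 = 18.5.
       U_Y = n1*n2 - U_X = 56 - 18.5 = 37.5.
Step 4: Ties are present, so use the tie-corrected normal approximation (with continuity correction) for the p-value.
Step 5: p-value = 0.296324; compare to alpha = 0.1. fail to reject H0.

U_X = 18.5, p = 0.296324, fail to reject H0 at alpha = 0.1.


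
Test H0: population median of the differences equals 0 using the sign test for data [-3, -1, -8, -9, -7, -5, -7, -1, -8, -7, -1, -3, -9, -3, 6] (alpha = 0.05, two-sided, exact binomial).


Step 1: Discard zero differences. Original n = 15; n_eff = number of nonzero differences = 15.
Nonzero differences (with sign): -3, -1, -8, -9, -7, -5, -7, -1, -8, -7, -1, -3, -9, -3, +6
Step 2: Count signs: positive = 1, negative = 14.
Step 3: Under H0: P(positive) = 0.5, so the number of positives S ~ Bin(15, 0.5).
Step 4: Two-sided exact p-value = sum of Bin(15,0.5) probabilities at or below the observed probability = 0.000977.
Step 5: alpha = 0.05. reject H0.

n_eff = 15, pos = 1, neg = 14, p = 0.000977, reject H0.


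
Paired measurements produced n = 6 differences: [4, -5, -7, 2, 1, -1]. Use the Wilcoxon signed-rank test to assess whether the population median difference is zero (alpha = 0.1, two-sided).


Step 1: Drop any zero differences (none here) and take |d_i|.
|d| = [4, 5, 7, 2, 1, 1]
Step 2: Midrank |d_i| (ties get averaged ranks).
ranks: |4|->4, |5|->5, |7|->6, |2|->3, |1|->1.5, |1|->1.5
Step 3: Attach original signs; sum ranks with positive sign and with negative sign.
W+ = 4 + 3 + 1.5 = 8.5
W- = 5 + 6 + 1.5 = 12.5
(Check: W+ + W- = 21 should equal n(n+1)/2 = 21.)
Step 4: Test statistic W = min(W+, W-) = 8.5.
Step 5: Ties in |d|, so use the tie-corrected normal approximation.
        E[W] = n(n+1)/4 = 6*7/4 = 10.5.
        Tie groups: |d|=1 (t=2); sum(t^3 - t) = 6.
        Var[W] = n(n+1)(2n+1)/24 - sum(t^3-t)/48 = 546/24 - 6/48 = 22.625.
        z = (W - E[W]) / sqrt(Var[W]) = (8.5 - 10.5) / 4.7566 = -0.4205.
        Two-sided p = 2*Phi(z) = 0.674142.
Step 6: alpha = 0.1. fail to reject H0.

W+ = 8.5, W- = 12.5, W = min = 8.5, p = 0.674142, fail to reject H0.


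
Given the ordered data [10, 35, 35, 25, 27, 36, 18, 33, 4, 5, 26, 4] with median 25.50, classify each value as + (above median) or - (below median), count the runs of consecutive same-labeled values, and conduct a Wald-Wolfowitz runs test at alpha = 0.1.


Step 1: Compute median = 25.50; label A = above, B = below.
Labels in order: BAABAABABBAB  (n_A = 6, n_B = 6)
Step 2: Count runs R = 9.
Step 3: Under H0 (random ordering), E[R] = 2*n_A*n_B/(n_A+n_B) + 1 = 2*6*6/12 + 1 = 7.0000.
        Var[R] = 2*n_A*n_B*(2*n_A*n_B - n_A - n_B) / ((n_A+n_B)^2 * (n_A+n_B-1)) = 4320/1584 = 2.7273.
        SD[R] = 1.6514.
Step 4: Continuity-corrected z = (R - 0.5 - E[R]) / SD[R] = (9 - 0.5 - 7.0000) / 1.6514 = 0.9083.
Step 5: Two-sided p-value via normal approximation = 2*(1 - Phi(|z|)) = 0.363722.
Step 6: alpha = 0.1. fail to reject H0.

R = 9, z = 0.9083, p = 0.363722, fail to reject H0.


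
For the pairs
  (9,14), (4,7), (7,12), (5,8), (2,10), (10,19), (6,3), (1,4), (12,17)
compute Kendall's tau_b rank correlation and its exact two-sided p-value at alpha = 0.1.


Step 1: Enumerate the 36 unordered pairs (i,j) with i<j and classify each by sign(x_j-x_i) * sign(y_j-y_i).
  (1,2):dx=-5,dy=-7->C; (1,3):dx=-2,dy=-2->C; (1,4):dx=-4,dy=-6->C; (1,5):dx=-7,dy=-4->C
  (1,6):dx=+1,dy=+5->C; (1,7):dx=-3,dy=-11->C; (1,8):dx=-8,dy=-10->C; (1,9):dx=+3,dy=+3->C
  (2,3):dx=+3,dy=+5->C; (2,4):dx=+1,dy=+1->C; (2,5):dx=-2,dy=+3->D; (2,6):dx=+6,dy=+12->C
  (2,7):dx=+2,dy=-4->D; (2,8):dx=-3,dy=-3->C; (2,9):dx=+8,dy=+10->C; (3,4):dx=-2,dy=-4->C
  (3,5):dx=-5,dy=-2->C; (3,6):dx=+3,dy=+7->C; (3,7):dx=-1,dy=-9->C; (3,8):dx=-6,dy=-8->C
  (3,9):dx=+5,dy=+5->C; (4,5):dx=-3,dy=+2->D; (4,6):dx=+5,dy=+11->C; (4,7):dx=+1,dy=-5->D
  (4,8):dx=-4,dy=-4->C; (4,9):dx=+7,dy=+9->C; (5,6):dx=+8,dy=+9->C; (5,7):dx=+4,dy=-7->D
  (5,8):dx=-1,dy=-6->C; (5,9):dx=+10,dy=+7->C; (6,7):dx=-4,dy=-16->C; (6,8):dx=-9,dy=-15->C
  (6,9):dx=+2,dy=-2->D; (7,8):dx=-5,dy=+1->D; (7,9):dx=+6,dy=+14->C; (8,9):dx=+11,dy=+13->C
Step 2: C = 29, D = 7, total pairs = 36.
Step 3: tau = (C - D)/(n(n-1)/2) = (29 - 7)/36 = 0.611111.
Step 4: Exact two-sided p-value (enumerate n! = 362880 permutations of y under H0): p = 0.024741.
Step 5: alpha = 0.1. reject H0.

tau_b = 0.6111 (C=29, D=7), p = 0.024741, reject H0.


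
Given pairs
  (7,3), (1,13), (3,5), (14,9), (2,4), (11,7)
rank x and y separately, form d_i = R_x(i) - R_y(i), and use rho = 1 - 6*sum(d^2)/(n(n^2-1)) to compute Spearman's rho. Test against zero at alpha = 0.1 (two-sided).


Step 1: Rank x and y separately (midranks; no ties here).
rank(x): 7->4, 1->1, 3->3, 14->6, 2->2, 11->5
rank(y): 3->1, 13->6, 5->3, 9->5, 4->2, 7->4
Step 2: d_i = R_x(i) - R_y(i); compute d_i^2.
  (4-1)^2=9, (1-6)^2=25, (3-3)^2=0, (6-5)^2=1, (2-2)^2=0, (5-4)^2=1
sum(d^2) = 36.
Step 3: rho = 1 - 6*36 / (6*(6^2 - 1)) = 1 - 216/210 = -0.028571.
Step 4: Under H0, t = rho * sqrt((n-2)/(1-rho^2)) = -0.0572 ~ t(4).
Step 5: Two-sided p-value from the t-distribution with 4 df = 0.957155.
Step 6: alpha = 0.1. fail to reject H0.

rho = -0.0286, p = 0.957155, fail to reject H0 at alpha = 0.1.


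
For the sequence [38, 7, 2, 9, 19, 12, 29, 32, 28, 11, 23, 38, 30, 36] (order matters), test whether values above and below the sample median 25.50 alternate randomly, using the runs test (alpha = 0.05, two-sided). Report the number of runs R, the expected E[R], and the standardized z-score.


Step 1: Compute median = 25.50; label A = above, B = below.
Labels in order: ABBBBBAAABBAAA  (n_A = 7, n_B = 7)
Step 2: Count runs R = 5.
Step 3: Under H0 (random ordering), E[R] = 2*n_A*n_B/(n_A+n_B) + 1 = 2*7*7/14 + 1 = 8.0000.
        Var[R] = 2*n_A*n_B*(2*n_A*n_B - n_A - n_B) / ((n_A+n_B)^2 * (n_A+n_B-1)) = 8232/2548 = 3.2308.
        SD[R] = 1.7974.
Step 4: Continuity-corrected z = (R + 0.5 - E[R]) / SD[R] = (5 + 0.5 - 8.0000) / 1.7974 = -1.3909.
Step 5: Two-sided p-value via normal approximation = 2*(1 - Phi(|z|)) = 0.164264.
Step 6: alpha = 0.05. fail to reject H0.

R = 5, z = -1.3909, p = 0.164264, fail to reject H0.


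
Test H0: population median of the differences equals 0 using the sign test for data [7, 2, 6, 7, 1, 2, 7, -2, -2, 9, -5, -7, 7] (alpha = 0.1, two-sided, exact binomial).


Step 1: Discard zero differences. Original n = 13; n_eff = number of nonzero differences = 13.
Nonzero differences (with sign): +7, +2, +6, +7, +1, +2, +7, -2, -2, +9, -5, -7, +7
Step 2: Count signs: positive = 9, negative = 4.
Step 3: Under H0: P(positive) = 0.5, so the number of positives S ~ Bin(13, 0.5).
Step 4: Two-sided exact p-value = sum of Bin(13,0.5) probabilities at or below the observed probability = 0.266846.
Step 5: alpha = 0.1. fail to reject H0.

n_eff = 13, pos = 9, neg = 4, p = 0.266846, fail to reject H0.


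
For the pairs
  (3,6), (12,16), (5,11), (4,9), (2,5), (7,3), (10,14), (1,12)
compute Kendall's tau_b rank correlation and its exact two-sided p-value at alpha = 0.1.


Step 1: Enumerate the 28 unordered pairs (i,j) with i<j and classify each by sign(x_j-x_i) * sign(y_j-y_i).
  (1,2):dx=+9,dy=+10->C; (1,3):dx=+2,dy=+5->C; (1,4):dx=+1,dy=+3->C; (1,5):dx=-1,dy=-1->C
  (1,6):dx=+4,dy=-3->D; (1,7):dx=+7,dy=+8->C; (1,8):dx=-2,dy=+6->D; (2,3):dx=-7,dy=-5->C
  (2,4):dx=-8,dy=-7->C; (2,5):dx=-10,dy=-11->C; (2,6):dx=-5,dy=-13->C; (2,7):dx=-2,dy=-2->C
  (2,8):dx=-11,dy=-4->C; (3,4):dx=-1,dy=-2->C; (3,5):dx=-3,dy=-6->C; (3,6):dx=+2,dy=-8->D
  (3,7):dx=+5,dy=+3->C; (3,8):dx=-4,dy=+1->D; (4,5):dx=-2,dy=-4->C; (4,6):dx=+3,dy=-6->D
  (4,7):dx=+6,dy=+5->C; (4,8):dx=-3,dy=+3->D; (5,6):dx=+5,dy=-2->D; (5,7):dx=+8,dy=+9->C
  (5,8):dx=-1,dy=+7->D; (6,7):dx=+3,dy=+11->C; (6,8):dx=-6,dy=+9->D; (7,8):dx=-9,dy=-2->C
Step 2: C = 19, D = 9, total pairs = 28.
Step 3: tau = (C - D)/(n(n-1)/2) = (19 - 9)/28 = 0.357143.
Step 4: Exact two-sided p-value (enumerate n! = 40320 permutations of y under H0): p = 0.275099.
Step 5: alpha = 0.1. fail to reject H0.

tau_b = 0.3571 (C=19, D=9), p = 0.275099, fail to reject H0.


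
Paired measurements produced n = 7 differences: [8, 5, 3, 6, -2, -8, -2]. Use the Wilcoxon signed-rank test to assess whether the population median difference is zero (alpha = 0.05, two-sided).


Step 1: Drop any zero differences (none here) and take |d_i|.
|d| = [8, 5, 3, 6, 2, 8, 2]
Step 2: Midrank |d_i| (ties get averaged ranks).
ranks: |8|->6.5, |5|->4, |3|->3, |6|->5, |2|->1.5, |8|->6.5, |2|->1.5
Step 3: Attach original signs; sum ranks with positive sign and with negative sign.
W+ = 6.5 + 4 + 3 + 5 = 18.5
W- = 1.5 + 6.5 + 1.5 = 9.5
(Check: W+ + W- = 28 should equal n(n+1)/2 = 28.)
Step 4: Test statistic W = min(W+, W-) = 9.5.
Step 5: Ties in |d|, so use the tie-corrected normal approximation.
        E[W] = n(n+1)/4 = 7*8/4 = 14.
        Tie groups: |d|=2 (t=2), |d|=8 (t=2); sum(t^3 - t) = 12.
        Var[W] = n(n+1)(2n+1)/24 - sum(t^3-t)/48 = 840/24 - 12/48 = 34.75.
        z = (W - E[W]) / sqrt(Var[W]) = (9.5 - 14) / 5.8949 = -0.7634.
        Two-sided p = 2*Phi(z) = 0.445243.
Step 6: alpha = 0.05. fail to reject H0.

W+ = 18.5, W- = 9.5, W = min = 9.5, p = 0.445243, fail to reject H0.


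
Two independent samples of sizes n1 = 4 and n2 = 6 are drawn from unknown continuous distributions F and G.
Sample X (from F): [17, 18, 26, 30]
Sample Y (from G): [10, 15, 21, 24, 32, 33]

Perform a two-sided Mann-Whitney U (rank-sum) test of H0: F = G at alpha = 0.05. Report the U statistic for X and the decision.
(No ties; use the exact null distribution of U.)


Step 1: Combine and sort all 10 observations; assign midranks.
sorted (value, group): (10,Y), (15,Y), (17,X), (18,X), (21,Y), (24,Y), (26,X), (30,X), (32,Y), (33,Y)
ranks: 10->1, 15->2, 17->3, 18->4, 21->5, 24->6, 26->7, 30->8, 32->9, 33->10
Step 2: Rank sum for X: R1 = 3 + 4 + 7 + 8 = 22.
Step 3: U_X = R1 - n1(n1+1)/2 = 22 - 4*5/2 = 22 - 10 = 12.
       U_Y = n1*n2 - U_X = 24 - 12 = 12.
Step 4: No ties, so the exact null distribution of U (based on enumerating the C(10,4) = 210 equally likely rank assignments) gives the two-sided p-value.
Step 5: p-value = 1.000000; compare to alpha = 0.05. fail to reject H0.

U_X = 12, p = 1.000000, fail to reject H0 at alpha = 0.05.


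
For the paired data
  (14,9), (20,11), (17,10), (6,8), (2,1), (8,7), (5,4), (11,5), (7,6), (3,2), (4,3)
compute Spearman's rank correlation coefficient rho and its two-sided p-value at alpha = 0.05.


Step 1: Rank x and y separately (midranks; no ties here).
rank(x): 14->9, 20->11, 17->10, 6->5, 2->1, 8->7, 5->4, 11->8, 7->6, 3->2, 4->3
rank(y): 9->9, 11->11, 10->10, 8->8, 1->1, 7->7, 4->4, 5->5, 6->6, 2->2, 3->3
Step 2: d_i = R_x(i) - R_y(i); compute d_i^2.
  (9-9)^2=0, (11-11)^2=0, (10-10)^2=0, (5-8)^2=9, (1-1)^2=0, (7-7)^2=0, (4-4)^2=0, (8-5)^2=9, (6-6)^2=0, (2-2)^2=0, (3-3)^2=0
sum(d^2) = 18.
Step 3: rho = 1 - 6*18 / (11*(11^2 - 1)) = 1 - 108/1320 = 0.918182.
Step 4: Under H0, t = rho * sqrt((n-2)/(1-rho^2)) = 6.9531 ~ t(9).
Step 5: Two-sided p-value from the t-distribution with 9 df = 0.000067.
Step 6: alpha = 0.05. reject H0.

rho = 0.9182, p = 0.000067, reject H0 at alpha = 0.05.


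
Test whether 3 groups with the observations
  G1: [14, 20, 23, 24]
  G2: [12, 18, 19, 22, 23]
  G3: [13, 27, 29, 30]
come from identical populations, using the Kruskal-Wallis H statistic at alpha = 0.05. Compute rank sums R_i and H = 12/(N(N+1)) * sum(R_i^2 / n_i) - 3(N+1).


Step 1: Combine all N = 13 observations and assign midranks.
sorted (value, group, rank): (12,G2,1), (13,G3,2), (14,G1,3), (18,G2,4), (19,G2,5), (20,G1,6), (22,G2,7), (23,G1,8.5), (23,G2,8.5), (24,G1,10), (27,G3,11), (29,G3,12), (30,G3,13)
Step 2: Sum ranks within each group.
R_1 = 27.5 (n_1 = 4)
R_2 = 25.5 (n_2 = 5)
R_3 = 38 (n_3 = 4)
Step 3: H = 12/(N(N+1)) * sum(R_i^2/n_i) - 3(N+1)
     = 12/(13*14) * (27.5^2/4 + 25.5^2/5 + 38^2/4) - 3*14
     = 0.065934 * 680.112 - 42
     = 2.842582.
Step 4: Ties present; correction factor C = 1 - 6/(13^3 - 13) = 0.997253. Corrected H = 2.842582 / 0.997253 = 2.850413.
Step 5: Under H0, H ~ chi^2(2); p-value = 0.240459.
Step 6: alpha = 0.05. fail to reject H0.

H = 2.8504, df = 2, p = 0.240459, fail to reject H0.


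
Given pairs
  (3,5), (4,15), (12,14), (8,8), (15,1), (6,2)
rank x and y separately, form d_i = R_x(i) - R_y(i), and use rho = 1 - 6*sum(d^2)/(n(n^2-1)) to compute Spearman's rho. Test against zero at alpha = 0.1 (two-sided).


Step 1: Rank x and y separately (midranks; no ties here).
rank(x): 3->1, 4->2, 12->5, 8->4, 15->6, 6->3
rank(y): 5->3, 15->6, 14->5, 8->4, 1->1, 2->2
Step 2: d_i = R_x(i) - R_y(i); compute d_i^2.
  (1-3)^2=4, (2-6)^2=16, (5-5)^2=0, (4-4)^2=0, (6-1)^2=25, (3-2)^2=1
sum(d^2) = 46.
Step 3: rho = 1 - 6*46 / (6*(6^2 - 1)) = 1 - 276/210 = -0.314286.
Step 4: Under H0, t = rho * sqrt((n-2)/(1-rho^2)) = -0.6621 ~ t(4).
Step 5: Two-sided p-value from the t-distribution with 4 df = 0.544093.
Step 6: alpha = 0.1. fail to reject H0.

rho = -0.3143, p = 0.544093, fail to reject H0 at alpha = 0.1.


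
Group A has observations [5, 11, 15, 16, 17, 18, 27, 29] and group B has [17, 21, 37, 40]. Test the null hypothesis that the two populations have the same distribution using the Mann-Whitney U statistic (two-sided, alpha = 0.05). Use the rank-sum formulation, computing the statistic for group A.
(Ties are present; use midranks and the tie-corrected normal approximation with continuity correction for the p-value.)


Step 1: Combine and sort all 12 observations; assign midranks.
sorted (value, group): (5,X), (11,X), (15,X), (16,X), (17,X), (17,Y), (18,X), (21,Y), (27,X), (29,X), (37,Y), (40,Y)
ranks: 5->1, 11->2, 15->3, 16->4, 17->5.5, 17->5.5, 18->7, 21->8, 27->9, 29->10, 37->11, 40->12
Step 2: Rank sum for X: R1 = 1 + 2 + 3 + 4 + 5.5 + 7 + 9 + 10 = 41.5.
Step 3: U_X = R1 - n1(n1+1)/2 = 41.5 - 8*9/2 = 41.5 - 36 = 5.5.
       U_Y = n1*n2 - U_X = 32 - 5.5 = 26.5.
Step 4: Ties are present, so use the tie-corrected normal approximation (with continuity correction) for the p-value.
Step 5: p-value = 0.088869; compare to alpha = 0.05. fail to reject H0.

U_X = 5.5, p = 0.088869, fail to reject H0 at alpha = 0.05.


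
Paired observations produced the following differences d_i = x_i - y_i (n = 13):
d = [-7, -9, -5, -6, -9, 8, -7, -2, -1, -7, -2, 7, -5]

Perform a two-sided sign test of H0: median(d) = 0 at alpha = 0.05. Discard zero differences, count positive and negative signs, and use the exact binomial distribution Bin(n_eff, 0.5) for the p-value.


Step 1: Discard zero differences. Original n = 13; n_eff = number of nonzero differences = 13.
Nonzero differences (with sign): -7, -9, -5, -6, -9, +8, -7, -2, -1, -7, -2, +7, -5
Step 2: Count signs: positive = 2, negative = 11.
Step 3: Under H0: P(positive) = 0.5, so the number of positives S ~ Bin(13, 0.5).
Step 4: Two-sided exact p-value = sum of Bin(13,0.5) probabilities at or below the observed probability = 0.022461.
Step 5: alpha = 0.05. reject H0.

n_eff = 13, pos = 2, neg = 11, p = 0.022461, reject H0.


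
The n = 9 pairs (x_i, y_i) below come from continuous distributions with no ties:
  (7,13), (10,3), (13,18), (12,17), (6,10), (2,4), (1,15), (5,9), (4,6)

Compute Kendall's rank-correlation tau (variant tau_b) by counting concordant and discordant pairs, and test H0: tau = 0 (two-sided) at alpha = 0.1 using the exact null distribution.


Step 1: Enumerate the 36 unordered pairs (i,j) with i<j and classify each by sign(x_j-x_i) * sign(y_j-y_i).
  (1,2):dx=+3,dy=-10->D; (1,3):dx=+6,dy=+5->C; (1,4):dx=+5,dy=+4->C; (1,5):dx=-1,dy=-3->C
  (1,6):dx=-5,dy=-9->C; (1,7):dx=-6,dy=+2->D; (1,8):dx=-2,dy=-4->C; (1,9):dx=-3,dy=-7->C
  (2,3):dx=+3,dy=+15->C; (2,4):dx=+2,dy=+14->C; (2,5):dx=-4,dy=+7->D; (2,6):dx=-8,dy=+1->D
  (2,7):dx=-9,dy=+12->D; (2,8):dx=-5,dy=+6->D; (2,9):dx=-6,dy=+3->D; (3,4):dx=-1,dy=-1->C
  (3,5):dx=-7,dy=-8->C; (3,6):dx=-11,dy=-14->C; (3,7):dx=-12,dy=-3->C; (3,8):dx=-8,dy=-9->C
  (3,9):dx=-9,dy=-12->C; (4,5):dx=-6,dy=-7->C; (4,6):dx=-10,dy=-13->C; (4,7):dx=-11,dy=-2->C
  (4,8):dx=-7,dy=-8->C; (4,9):dx=-8,dy=-11->C; (5,6):dx=-4,dy=-6->C; (5,7):dx=-5,dy=+5->D
  (5,8):dx=-1,dy=-1->C; (5,9):dx=-2,dy=-4->C; (6,7):dx=-1,dy=+11->D; (6,8):dx=+3,dy=+5->C
  (6,9):dx=+2,dy=+2->C; (7,8):dx=+4,dy=-6->D; (7,9):dx=+3,dy=-9->D; (8,9):dx=-1,dy=-3->C
Step 2: C = 25, D = 11, total pairs = 36.
Step 3: tau = (C - D)/(n(n-1)/2) = (25 - 11)/36 = 0.388889.
Step 4: Exact two-sided p-value (enumerate n! = 362880 permutations of y under H0): p = 0.180181.
Step 5: alpha = 0.1. fail to reject H0.

tau_b = 0.3889 (C=25, D=11), p = 0.180181, fail to reject H0.


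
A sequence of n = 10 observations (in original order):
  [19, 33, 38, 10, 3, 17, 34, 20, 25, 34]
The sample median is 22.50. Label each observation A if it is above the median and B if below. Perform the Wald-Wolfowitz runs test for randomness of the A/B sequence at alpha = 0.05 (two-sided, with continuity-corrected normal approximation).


Step 1: Compute median = 22.50; label A = above, B = below.
Labels in order: BAABBBABAA  (n_A = 5, n_B = 5)
Step 2: Count runs R = 6.
Step 3: Under H0 (random ordering), E[R] = 2*n_A*n_B/(n_A+n_B) + 1 = 2*5*5/10 + 1 = 6.0000.
        Var[R] = 2*n_A*n_B*(2*n_A*n_B - n_A - n_B) / ((n_A+n_B)^2 * (n_A+n_B-1)) = 2000/900 = 2.2222.
        SD[R] = 1.4907.
Step 4: R = E[R], so z = 0 with no continuity correction.
Step 5: Two-sided p-value via normal approximation = 2*(1 - Phi(|z|)) = 1.000000.
Step 6: alpha = 0.05. fail to reject H0.

R = 6, z = 0.0000, p = 1.000000, fail to reject H0.


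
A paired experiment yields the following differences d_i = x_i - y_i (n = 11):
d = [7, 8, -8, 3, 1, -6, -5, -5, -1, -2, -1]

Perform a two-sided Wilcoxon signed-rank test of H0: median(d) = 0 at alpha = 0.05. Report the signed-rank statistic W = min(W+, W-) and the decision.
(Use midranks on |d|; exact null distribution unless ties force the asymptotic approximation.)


Step 1: Drop any zero differences (none here) and take |d_i|.
|d| = [7, 8, 8, 3, 1, 6, 5, 5, 1, 2, 1]
Step 2: Midrank |d_i| (ties get averaged ranks).
ranks: |7|->9, |8|->10.5, |8|->10.5, |3|->5, |1|->2, |6|->8, |5|->6.5, |5|->6.5, |1|->2, |2|->4, |1|->2
Step 3: Attach original signs; sum ranks with positive sign and with negative sign.
W+ = 9 + 10.5 + 5 + 2 = 26.5
W- = 10.5 + 8 + 6.5 + 6.5 + 2 + 4 + 2 = 39.5
(Check: W+ + W- = 66 should equal n(n+1)/2 = 66.)
Step 4: Test statistic W = min(W+, W-) = 26.5.
Step 5: Ties in |d|, so use the tie-corrected normal approximation.
        E[W] = n(n+1)/4 = 11*12/4 = 33.
        Tie groups: |d|=1 (t=3), |d|=5 (t=2), |d|=8 (t=2); sum(t^3 - t) = 36.
        Var[W] = n(n+1)(2n+1)/24 - sum(t^3-t)/48 = 3036/24 - 36/48 = 125.75.
        z = (W - E[W]) / sqrt(Var[W]) = (26.5 - 33) / 11.2138 = -0.5796.
        Two-sided p = 2*Phi(z) = 0.562157.
Step 6: alpha = 0.05. fail to reject H0.

W+ = 26.5, W- = 39.5, W = min = 26.5, p = 0.562157, fail to reject H0.


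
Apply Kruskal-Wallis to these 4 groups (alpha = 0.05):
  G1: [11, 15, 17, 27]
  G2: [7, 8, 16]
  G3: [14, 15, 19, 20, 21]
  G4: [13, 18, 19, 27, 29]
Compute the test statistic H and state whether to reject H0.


Step 1: Combine all N = 17 observations and assign midranks.
sorted (value, group, rank): (7,G2,1), (8,G2,2), (11,G1,3), (13,G4,4), (14,G3,5), (15,G1,6.5), (15,G3,6.5), (16,G2,8), (17,G1,9), (18,G4,10), (19,G3,11.5), (19,G4,11.5), (20,G3,13), (21,G3,14), (27,G1,15.5), (27,G4,15.5), (29,G4,17)
Step 2: Sum ranks within each group.
R_1 = 34 (n_1 = 4)
R_2 = 11 (n_2 = 3)
R_3 = 50 (n_3 = 5)
R_4 = 58 (n_4 = 5)
Step 3: H = 12/(N(N+1)) * sum(R_i^2/n_i) - 3(N+1)
     = 12/(17*18) * (34^2/4 + 11^2/3 + 50^2/5 + 58^2/5) - 3*18
     = 0.039216 * 1502.13 - 54
     = 4.907190.
Step 4: Ties present; correction factor C = 1 - 18/(17^3 - 17) = 0.996324. Corrected H = 4.907190 / 0.996324 = 4.925297.
Step 5: Under H0, H ~ chi^2(3); p-value = 0.177350.
Step 6: alpha = 0.05. fail to reject H0.

H = 4.9253, df = 3, p = 0.177350, fail to reject H0.


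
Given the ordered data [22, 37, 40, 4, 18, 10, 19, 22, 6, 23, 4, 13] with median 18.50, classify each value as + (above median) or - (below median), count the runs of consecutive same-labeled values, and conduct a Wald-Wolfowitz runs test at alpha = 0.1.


Step 1: Compute median = 18.50; label A = above, B = below.
Labels in order: AAABBBAABABB  (n_A = 6, n_B = 6)
Step 2: Count runs R = 6.
Step 3: Under H0 (random ordering), E[R] = 2*n_A*n_B/(n_A+n_B) + 1 = 2*6*6/12 + 1 = 7.0000.
        Var[R] = 2*n_A*n_B*(2*n_A*n_B - n_A - n_B) / ((n_A+n_B)^2 * (n_A+n_B-1)) = 4320/1584 = 2.7273.
        SD[R] = 1.6514.
Step 4: Continuity-corrected z = (R + 0.5 - E[R]) / SD[R] = (6 + 0.5 - 7.0000) / 1.6514 = -0.3028.
Step 5: Two-sided p-value via normal approximation = 2*(1 - Phi(|z|)) = 0.762069.
Step 6: alpha = 0.1. fail to reject H0.

R = 6, z = -0.3028, p = 0.762069, fail to reject H0.


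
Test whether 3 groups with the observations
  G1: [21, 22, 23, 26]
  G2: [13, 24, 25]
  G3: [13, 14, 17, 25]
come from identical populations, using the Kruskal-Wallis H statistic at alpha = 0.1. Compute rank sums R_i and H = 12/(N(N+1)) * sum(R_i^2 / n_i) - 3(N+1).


Step 1: Combine all N = 11 observations and assign midranks.
sorted (value, group, rank): (13,G2,1.5), (13,G3,1.5), (14,G3,3), (17,G3,4), (21,G1,5), (22,G1,6), (23,G1,7), (24,G2,8), (25,G2,9.5), (25,G3,9.5), (26,G1,11)
Step 2: Sum ranks within each group.
R_1 = 29 (n_1 = 4)
R_2 = 19 (n_2 = 3)
R_3 = 18 (n_3 = 4)
Step 3: H = 12/(N(N+1)) * sum(R_i^2/n_i) - 3(N+1)
     = 12/(11*12) * (29^2/4 + 19^2/3 + 18^2/4) - 3*12
     = 0.090909 * 411.583 - 36
     = 1.416667.
Step 4: Ties present; correction factor C = 1 - 12/(11^3 - 11) = 0.990909. Corrected H = 1.416667 / 0.990909 = 1.429664.
Step 5: Under H0, H ~ chi^2(2); p-value = 0.489274.
Step 6: alpha = 0.1. fail to reject H0.

H = 1.4297, df = 2, p = 0.489274, fail to reject H0.


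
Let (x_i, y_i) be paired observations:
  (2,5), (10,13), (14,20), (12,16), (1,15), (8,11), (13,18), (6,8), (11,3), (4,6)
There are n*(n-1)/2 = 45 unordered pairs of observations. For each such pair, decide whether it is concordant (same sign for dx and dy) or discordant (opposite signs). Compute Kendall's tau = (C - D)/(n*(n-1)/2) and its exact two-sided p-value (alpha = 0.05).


Step 1: Enumerate the 45 unordered pairs (i,j) with i<j and classify each by sign(x_j-x_i) * sign(y_j-y_i).
  (1,2):dx=+8,dy=+8->C; (1,3):dx=+12,dy=+15->C; (1,4):dx=+10,dy=+11->C; (1,5):dx=-1,dy=+10->D
  (1,6):dx=+6,dy=+6->C; (1,7):dx=+11,dy=+13->C; (1,8):dx=+4,dy=+3->C; (1,9):dx=+9,dy=-2->D
  (1,10):dx=+2,dy=+1->C; (2,3):dx=+4,dy=+7->C; (2,4):dx=+2,dy=+3->C; (2,5):dx=-9,dy=+2->D
  (2,6):dx=-2,dy=-2->C; (2,7):dx=+3,dy=+5->C; (2,8):dx=-4,dy=-5->C; (2,9):dx=+1,dy=-10->D
  (2,10):dx=-6,dy=-7->C; (3,4):dx=-2,dy=-4->C; (3,5):dx=-13,dy=-5->C; (3,6):dx=-6,dy=-9->C
  (3,7):dx=-1,dy=-2->C; (3,8):dx=-8,dy=-12->C; (3,9):dx=-3,dy=-17->C; (3,10):dx=-10,dy=-14->C
  (4,5):dx=-11,dy=-1->C; (4,6):dx=-4,dy=-5->C; (4,7):dx=+1,dy=+2->C; (4,8):dx=-6,dy=-8->C
  (4,9):dx=-1,dy=-13->C; (4,10):dx=-8,dy=-10->C; (5,6):dx=+7,dy=-4->D; (5,7):dx=+12,dy=+3->C
  (5,8):dx=+5,dy=-7->D; (5,9):dx=+10,dy=-12->D; (5,10):dx=+3,dy=-9->D; (6,7):dx=+5,dy=+7->C
  (6,8):dx=-2,dy=-3->C; (6,9):dx=+3,dy=-8->D; (6,10):dx=-4,dy=-5->C; (7,8):dx=-7,dy=-10->C
  (7,9):dx=-2,dy=-15->C; (7,10):dx=-9,dy=-12->C; (8,9):dx=+5,dy=-5->D; (8,10):dx=-2,dy=-2->C
  (9,10):dx=-7,dy=+3->D
Step 2: C = 34, D = 11, total pairs = 45.
Step 3: tau = (C - D)/(n(n-1)/2) = (34 - 11)/45 = 0.511111.
Step 4: Exact two-sided p-value (enumerate n! = 3628800 permutations of y under H0): p = 0.046623.
Step 5: alpha = 0.05. reject H0.

tau_b = 0.5111 (C=34, D=11), p = 0.046623, reject H0.


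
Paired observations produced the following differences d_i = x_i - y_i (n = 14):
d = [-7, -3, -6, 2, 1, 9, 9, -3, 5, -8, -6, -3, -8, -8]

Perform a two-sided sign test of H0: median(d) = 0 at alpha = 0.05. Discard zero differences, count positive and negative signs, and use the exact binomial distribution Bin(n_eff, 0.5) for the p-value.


Step 1: Discard zero differences. Original n = 14; n_eff = number of nonzero differences = 14.
Nonzero differences (with sign): -7, -3, -6, +2, +1, +9, +9, -3, +5, -8, -6, -3, -8, -8
Step 2: Count signs: positive = 5, negative = 9.
Step 3: Under H0: P(positive) = 0.5, so the number of positives S ~ Bin(14, 0.5).
Step 4: Two-sided exact p-value = sum of Bin(14,0.5) probabilities at or below the observed probability = 0.423950.
Step 5: alpha = 0.05. fail to reject H0.

n_eff = 14, pos = 5, neg = 9, p = 0.423950, fail to reject H0.


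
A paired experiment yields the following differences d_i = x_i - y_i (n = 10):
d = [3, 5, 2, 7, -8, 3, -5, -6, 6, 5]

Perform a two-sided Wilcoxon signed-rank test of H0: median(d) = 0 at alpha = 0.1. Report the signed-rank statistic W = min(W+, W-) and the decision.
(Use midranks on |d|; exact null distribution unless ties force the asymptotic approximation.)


Step 1: Drop any zero differences (none here) and take |d_i|.
|d| = [3, 5, 2, 7, 8, 3, 5, 6, 6, 5]
Step 2: Midrank |d_i| (ties get averaged ranks).
ranks: |3|->2.5, |5|->5, |2|->1, |7|->9, |8|->10, |3|->2.5, |5|->5, |6|->7.5, |6|->7.5, |5|->5
Step 3: Attach original signs; sum ranks with positive sign and with negative sign.
W+ = 2.5 + 5 + 1 + 9 + 2.5 + 7.5 + 5 = 32.5
W- = 10 + 5 + 7.5 = 22.5
(Check: W+ + W- = 55 should equal n(n+1)/2 = 55.)
Step 4: Test statistic W = min(W+, W-) = 22.5.
Step 5: Ties in |d|, so use the tie-corrected normal approximation.
        E[W] = n(n+1)/4 = 10*11/4 = 27.5.
        Tie groups: |d|=3 (t=2), |d|=5 (t=3), |d|=6 (t=2); sum(t^3 - t) = 36.
        Var[W] = n(n+1)(2n+1)/24 - sum(t^3-t)/48 = 2310/24 - 36/48 = 95.5.
        z = (W - E[W]) / sqrt(Var[W]) = (22.5 - 27.5) / 9.7724 = -0.5116.
        Two-sided p = 2*Phi(z) = 0.608900.
Step 6: alpha = 0.1. fail to reject H0.

W+ = 32.5, W- = 22.5, W = min = 22.5, p = 0.608900, fail to reject H0.
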